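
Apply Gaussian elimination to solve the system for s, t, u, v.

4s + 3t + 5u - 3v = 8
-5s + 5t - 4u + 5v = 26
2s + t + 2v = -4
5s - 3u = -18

Forward elimination on [A|b]:
R2 <- R2 - (-5/4)*R1:  [    0  35/4   9/4   5/4    36 ]
R3 <- R3 - (1/2)*R1:  [    0  -1/2  -5/2   7/2    -8 ]
R4 <- R4 - (5/4)*R1:  [     0  -15/4  -37/4   15/4    -28 ]
R3 <- R3 - (-2/35)*R2:  [       0        0   -83/35     25/7  -208/35 ]
R4 <- R4 - (-3/7)*R2:  [     0      0  -58/7   30/7  -88/7 ]
R4 <- R4 - (290/83)*R3:  [       0        0        0  -680/83   680/83 ]
Row echelon form:
[ 4     3       5       -3  |        8 ]
[ 0  35/4     9/4      5/4  |       36 ]
[ 0     0  -83/35     25/7  |  -208/35 ]
[ 0     0       0  -680/83  |   680/83 ]
Back-substitution:
v = (680/83) / (-680/83) = -1
u = (-208/35 - (25/7)*(-1)) / (-83/35) = 1
t = (36 - (9/4)*(1) - (5/4)*(-1)) / (35/4) = 4
s = (8 - (3)*(4) - (5)*(1) - (-3)*(-1)) / 4 = -3

(-3, 4, 1, -1)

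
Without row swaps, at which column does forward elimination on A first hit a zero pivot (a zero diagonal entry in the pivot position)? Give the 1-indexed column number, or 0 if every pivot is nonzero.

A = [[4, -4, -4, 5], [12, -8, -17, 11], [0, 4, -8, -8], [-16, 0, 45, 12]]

Naive forward elimination:
R2 <- R2 - (3)*R1:  [  0   4  -5  -4 ]
R4 <- R4 - (-4)*R1:  [   0  -16   29   32 ]
R3 <- R3 - (1)*R2:  [  0   0  -3  -4 ]
R4 <- R4 - (-4)*R2:  [  0   0   9  16 ]
R4 <- R4 - (-3)*R3:  [ 0  0  0  4 ]
All pivots nonzero; naive elimination completes without hitting a zero pivot.

first zero-pivot column = 0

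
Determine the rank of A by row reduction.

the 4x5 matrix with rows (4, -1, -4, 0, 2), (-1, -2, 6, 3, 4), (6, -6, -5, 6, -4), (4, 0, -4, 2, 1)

Row reduction:
R2 <- R2 - (-1/4)*R1:  [    0  -9/4     5     3   9/2 ]
R3 <- R3 - (3/2)*R1:  [    0  -9/2     1     6    -7 ]
R4 <- R4 - (1)*R1:  [  0   1   0   2  -1 ]
R3 <- R3 - (2)*R2:  [   0    0   -9    0  -16 ]
R4 <- R4 - (-4/9)*R2:  [    0     0  20/9  10/3     1 ]
R4 <- R4 - (-20/81)*R3:  [       0        0        0     10/3  -239/81 ]
Row echelon form:
[ 4    -1  -4     0        2 ]
[ 0  -9/4   5     3      9/2 ]
[ 0     0  -9     0      -16 ]
[ 0     0   0  10/3  -239/81 ]
Nonzero rows / pivot columns: 4

rank(A) = 4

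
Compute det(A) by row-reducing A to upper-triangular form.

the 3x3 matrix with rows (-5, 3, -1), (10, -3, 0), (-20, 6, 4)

Forward elimination:
R2 <- R2 - (-2)*R1:  [  0   3  -2 ]
R3 <- R3 - (4)*R1:  [  0  -6   8 ]
R3 <- R3 - (-2)*R2:  [ 0  0  4 ]
Upper-triangular form:
[ -5  3  -1 ]
[  0  3  -2 ]
[  0  0   4 ]
det(A) = (-1)^0 * (-5) * (3) * (4) = -60  (0 row swaps -> sign +1)

det(A) = -60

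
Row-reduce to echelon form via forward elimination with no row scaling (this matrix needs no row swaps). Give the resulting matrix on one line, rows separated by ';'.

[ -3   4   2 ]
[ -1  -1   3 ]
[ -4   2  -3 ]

Forward elimination:
R2 <- R2 - (1/3)*R1:  [    0  -7/3   7/3 ]
R3 <- R3 - (4/3)*R1:  [     0  -10/3  -17/3 ]
R3 <- R3 - (10/7)*R2:  [  0   0  -9 ]
Row echelon form:
[ -3     4    2 ]
[  0  -7/3  7/3 ]
[  0     0   -9 ]

REF = [-3 4 2; 0 -7/3 7/3; 0 0 -9]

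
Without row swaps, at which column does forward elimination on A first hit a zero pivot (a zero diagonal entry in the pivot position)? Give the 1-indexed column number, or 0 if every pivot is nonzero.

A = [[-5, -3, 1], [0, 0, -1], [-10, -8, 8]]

first zero-pivot column = 2

Naive forward elimination:
R3 <- R3 - (2)*R1:  [  0  -2   6 ]
Matrix at this point:
[ -5  -3   1 ]
[  0   0  -1 ]
[  0  -2   6 ]
Pivot entry (2,2) is zero but row 3 has -2 in column 2 -> naive elimination stops; a row interchange (e.g. R2 <-> R3) would be required here.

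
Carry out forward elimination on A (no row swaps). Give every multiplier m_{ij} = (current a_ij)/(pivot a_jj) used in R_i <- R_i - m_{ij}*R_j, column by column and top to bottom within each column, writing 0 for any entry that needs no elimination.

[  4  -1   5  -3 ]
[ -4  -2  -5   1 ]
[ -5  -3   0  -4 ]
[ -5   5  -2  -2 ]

multipliers: -1, -5/4, -5/4, 17/12, -5/4, 17/25

Forward elimination:
R2 <- R2 - (-1)*R1:  [  0  -3   0  -2 ]
R3 <- R3 - (-5/4)*R1:  [     0  -17/4   25/4  -31/4 ]
R4 <- R4 - (-5/4)*R1:  [     0   15/4   17/4  -23/4 ]
R3 <- R3 - (17/12)*R2:  [      0       0    25/4  -59/12 ]
R4 <- R4 - (-5/4)*R2:  [     0      0   17/4  -33/4 ]
R4 <- R4 - (17/25)*R3:  [       0        0        0  -368/75 ]
Multipliers (in order of application): m_{21} = -1, m_{31} = -5/4, m_{41} = -5/4, m_{32} = 17/12, m_{42} = -5/4, m_{43} = 17/25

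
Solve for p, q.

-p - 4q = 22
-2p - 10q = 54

Forward elimination on [A|b]:
R2 <- R2 - (2)*R1:  [  0  -2  10 ]
Row echelon form:
[ -1  -4  |  22 ]
[  0  -2  |  10 ]
Back-substitution:
q = (10) / -2 = -5
p = (22 - (-4)*(-5)) / -1 = -2

(-2, -5)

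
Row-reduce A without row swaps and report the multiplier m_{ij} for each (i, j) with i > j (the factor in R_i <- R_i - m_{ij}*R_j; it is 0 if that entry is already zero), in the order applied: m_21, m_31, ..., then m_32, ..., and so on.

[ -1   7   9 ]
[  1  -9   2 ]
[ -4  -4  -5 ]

Forward elimination:
R2 <- R2 - (-1)*R1:  [  0  -2  11 ]
R3 <- R3 - (4)*R1:  [   0  -32  -41 ]
R3 <- R3 - (16)*R2:  [    0     0  -217 ]
Multipliers (in order of application): m_{21} = -1, m_{31} = 4, m_{32} = 16

multipliers: -1, 4, 16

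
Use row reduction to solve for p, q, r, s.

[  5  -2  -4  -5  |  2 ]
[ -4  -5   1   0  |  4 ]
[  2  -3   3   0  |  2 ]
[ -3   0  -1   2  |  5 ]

(1, -2, -2, 3)

Forward elimination on [A|b]:
R2 <- R2 - (-4/5)*R1:  [     0  -33/5  -11/5     -4   28/5 ]
R3 <- R3 - (2/5)*R1:  [     0  -11/5   23/5      2    6/5 ]
R4 <- R4 - (-3/5)*R1:  [     0   -6/5  -17/5     -1   31/5 ]
R3 <- R3 - (1/3)*R2:  [    0     0  16/3  10/3  -2/3 ]
R4 <- R4 - (2/11)*R2:  [     0      0     -3  -3/11  57/11 ]
R4 <- R4 - (-9/16)*R3:  [      0       0       0  141/88  423/88 ]
Row echelon form:
[ 5     -2     -4      -5  |       2 ]
[ 0  -33/5  -11/5      -4  |    28/5 ]
[ 0      0   16/3    10/3  |    -2/3 ]
[ 0      0      0  141/88  |  423/88 ]
Back-substitution:
s = (423/88) / (141/88) = 3
r = (-2/3 - (10/3)*(3)) / (16/3) = -2
q = (28/5 - (-11/5)*(-2) - (-4)*(3)) / (-33/5) = -2
p = (2 - (-2)*(-2) - (-4)*(-2) - (-5)*(3)) / 5 = 1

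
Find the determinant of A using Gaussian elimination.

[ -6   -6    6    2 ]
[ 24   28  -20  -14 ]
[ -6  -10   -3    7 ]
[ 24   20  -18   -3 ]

det(A) = -360

Forward elimination:
R2 <- R2 - (-4)*R1:  [  0   4   4  -6 ]
R3 <- R3 - (1)*R1:  [  0  -4  -9   5 ]
R4 <- R4 - (-4)*R1:  [  0  -4   6   5 ]
R3 <- R3 - (-1)*R2:  [  0   0  -5  -1 ]
R4 <- R4 - (-1)*R2:  [  0   0  10  -1 ]
R4 <- R4 - (-2)*R3:  [  0   0   0  -3 ]
Upper-triangular form:
[ -6  -6   6   2 ]
[  0   4   4  -6 ]
[  0   0  -5  -1 ]
[  0   0   0  -3 ]
det(A) = (-1)^0 * (-6) * (4) * (-5) * (-3) = -360  (0 row swaps -> sign +1)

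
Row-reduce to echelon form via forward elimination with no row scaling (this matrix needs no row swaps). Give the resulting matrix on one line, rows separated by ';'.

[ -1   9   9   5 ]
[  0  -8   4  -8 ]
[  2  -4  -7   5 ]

Forward elimination:
R3 <- R3 - (-2)*R1:  [  0  14  11  15 ]
R3 <- R3 - (-7/4)*R2:  [  0   0  18   1 ]
Row echelon form:
[ -1   9   9   5 ]
[  0  -8   4  -8 ]
[  0   0  18   1 ]

REF = [-1 9 9 5; 0 -8 4 -8; 0 0 18 1]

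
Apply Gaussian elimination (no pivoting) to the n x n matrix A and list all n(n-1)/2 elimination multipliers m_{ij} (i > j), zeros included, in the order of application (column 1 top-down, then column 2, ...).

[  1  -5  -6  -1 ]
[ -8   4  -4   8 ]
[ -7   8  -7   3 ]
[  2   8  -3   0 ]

multipliers: -8, -7, 2, 3/4, -1/2, 17/10

Forward elimination:
R2 <- R2 - (-8)*R1:  [   0  -36  -52    0 ]
R3 <- R3 - (-7)*R1:  [   0  -27  -49   -4 ]
R4 <- R4 - (2)*R1:  [  0  18   9   2 ]
R3 <- R3 - (3/4)*R2:  [   0    0  -10   -4 ]
R4 <- R4 - (-1/2)*R2:  [   0    0  -17    2 ]
R4 <- R4 - (17/10)*R3:  [    0     0     0  44/5 ]
Multipliers (in order of application): m_{21} = -8, m_{31} = -7, m_{41} = 2, m_{32} = 3/4, m_{42} = -1/2, m_{43} = 17/10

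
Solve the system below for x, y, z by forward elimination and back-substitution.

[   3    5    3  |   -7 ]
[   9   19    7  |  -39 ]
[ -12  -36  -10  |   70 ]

(-4, -2, 5)

Forward elimination on [A|b]:
R2 <- R2 - (3)*R1:  [   0    4   -2  -18 ]
R3 <- R3 - (-4)*R1:  [   0  -16    2   42 ]
R3 <- R3 - (-4)*R2:  [   0    0   -6  -30 ]
Row echelon form:
[ 3  5   3  |   -7 ]
[ 0  4  -2  |  -18 ]
[ 0  0  -6  |  -30 ]
Back-substitution:
z = (-30) / -6 = 5
y = (-18 - (-2)*(5)) / 4 = -2
x = (-7 - (5)*(-2) - (3)*(5)) / 3 = -4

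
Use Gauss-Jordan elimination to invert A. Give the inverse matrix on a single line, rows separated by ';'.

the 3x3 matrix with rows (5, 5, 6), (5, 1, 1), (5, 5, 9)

inverse = [-1/15 1/4 1/60; 2/3 -1/4 -5/12; -1/3 0 1/3]

Gauss-Jordan on [A | I]:
R1 <- (1/5)*R1:  [   1    1  6/5  |  1/5    0    0 ]
R2 <- R2 - (5)*R1:  [  0  -4  -5  |  -1   1   0 ]
R3 <- R3 - (5)*R1:  [  0   0   3  |  -1   0   1 ]
R2 <- (1/-4)*R2:  [    0     1   5/4  |   1/4  -1/4     0 ]
R1 <- R1 - (1)*R2:  [     1      0  -1/20  |  -1/20    1/4      0 ]
R3 <- (1/3)*R3:  [    0     0     1  |  -1/3     0   1/3 ]
R1 <- R1 - (-1/20)*R3:  [     1      0      0  |  -1/15    1/4   1/60 ]
R2 <- R2 - (5/4)*R3:  [     0      1      0  |    2/3   -1/4  -5/12 ]
Right block of [I | A^{-1}] is the inverse:
[ -1/15   1/4   1/60 ]
[   2/3  -1/4  -5/12 ]
[  -1/3     0    1/3 ]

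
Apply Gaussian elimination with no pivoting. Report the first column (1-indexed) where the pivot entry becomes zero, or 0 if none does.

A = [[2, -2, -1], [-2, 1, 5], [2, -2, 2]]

first zero-pivot column = 0

Naive forward elimination:
R2 <- R2 - (-1)*R1:  [  0  -1   4 ]
R3 <- R3 - (1)*R1:  [ 0  0  3 ]
All pivots nonzero; naive elimination completes without hitting a zero pivot.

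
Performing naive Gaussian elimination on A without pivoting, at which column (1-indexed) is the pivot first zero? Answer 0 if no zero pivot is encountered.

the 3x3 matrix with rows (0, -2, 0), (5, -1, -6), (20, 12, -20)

first zero-pivot column = 1

Naive forward elimination:
Pivot entry (1,1) is zero but row 2 has 5 in column 1 -> naive elimination stops; a row interchange (e.g. R1 <-> R2) would be required here.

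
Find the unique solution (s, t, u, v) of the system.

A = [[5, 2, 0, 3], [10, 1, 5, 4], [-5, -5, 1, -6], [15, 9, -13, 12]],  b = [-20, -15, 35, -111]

Forward elimination on [A|b]:
R2 <- R2 - (2)*R1:  [  0  -3   5  -2  25 ]
R3 <- R3 - (-1)*R1:  [  0  -3   1  -3  15 ]
R4 <- R4 - (3)*R1:  [   0    3  -13    3  -51 ]
R3 <- R3 - (1)*R2:  [   0    0   -4   -1  -10 ]
R4 <- R4 - (-1)*R2:  [   0    0   -8    1  -26 ]
R4 <- R4 - (2)*R3:  [  0   0   0   3  -6 ]
Row echelon form:
[ 5   2   0   3  |  -20 ]
[ 0  -3   5  -2  |   25 ]
[ 0   0  -4  -1  |  -10 ]
[ 0   0   0   3  |   -6 ]
Back-substitution:
v = (-6) / 3 = -2
u = (-10 - (-1)*(-2)) / -4 = 3
t = (25 - (5)*(3) - (-2)*(-2)) / -3 = -2
s = (-20 - (2)*(-2) - (3)*(-2)) / 5 = -2

(-2, -2, 3, -2)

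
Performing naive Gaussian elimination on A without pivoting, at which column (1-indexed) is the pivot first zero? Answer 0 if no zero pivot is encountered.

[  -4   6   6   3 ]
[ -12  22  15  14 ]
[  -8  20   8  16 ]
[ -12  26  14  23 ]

first zero-pivot column = 0

Naive forward elimination:
R2 <- R2 - (3)*R1:  [  0   4  -3   5 ]
R3 <- R3 - (2)*R1:  [  0   8  -4  10 ]
R4 <- R4 - (3)*R1:  [  0   8  -4  14 ]
R3 <- R3 - (2)*R2:  [ 0  0  2  0 ]
R4 <- R4 - (2)*R2:  [ 0  0  2  4 ]
R4 <- R4 - (1)*R3:  [ 0  0  0  4 ]
All pivots nonzero; naive elimination completes without hitting a zero pivot.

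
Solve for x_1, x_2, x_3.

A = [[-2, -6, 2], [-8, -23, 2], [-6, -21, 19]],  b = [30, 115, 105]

(0, -5, 0)

Forward elimination on [A|b]:
R2 <- R2 - (4)*R1:  [  0   1  -6  -5 ]
R3 <- R3 - (3)*R1:  [  0  -3  13  15 ]
R3 <- R3 - (-3)*R2:  [  0   0  -5   0 ]
Row echelon form:
[ -2  -6   2  |  30 ]
[  0   1  -6  |  -5 ]
[  0   0  -5  |   0 ]
Back-substitution:
x_3 = (0) / -5 = 0
x_2 = (-5 - (-6)*(0)) / 1 = -5
x_1 = (30 - (-6)*(-5) - (2)*(0)) / -2 = 0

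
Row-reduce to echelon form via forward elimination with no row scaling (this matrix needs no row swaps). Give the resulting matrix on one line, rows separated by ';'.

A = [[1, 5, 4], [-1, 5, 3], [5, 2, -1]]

REF = [1 5 4; 0 10 7; 0 0 -49/10]

Forward elimination:
R2 <- R2 - (-1)*R1:  [  0  10   7 ]
R3 <- R3 - (5)*R1:  [   0  -23  -21 ]
R3 <- R3 - (-23/10)*R2:  [      0       0  -49/10 ]
Row echelon form:
[ 1   5       4 ]
[ 0  10       7 ]
[ 0   0  -49/10 ]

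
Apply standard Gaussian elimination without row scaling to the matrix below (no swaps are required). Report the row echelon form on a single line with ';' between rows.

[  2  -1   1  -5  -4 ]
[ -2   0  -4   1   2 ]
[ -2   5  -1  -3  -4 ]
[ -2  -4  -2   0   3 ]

REF = [2 -1 1 -5 -4; 0 -1 -3 -4 -2; 0 0 -12 -24 -16; 0 0 0 -13 -29/3]

Forward elimination:
R2 <- R2 - (-1)*R1:  [  0  -1  -3  -4  -2 ]
R3 <- R3 - (-1)*R1:  [  0   4   0  -8  -8 ]
R4 <- R4 - (-1)*R1:  [  0  -5  -1  -5  -1 ]
R3 <- R3 - (-4)*R2:  [   0    0  -12  -24  -16 ]
R4 <- R4 - (5)*R2:  [  0   0  14  15   9 ]
R4 <- R4 - (-7/6)*R3:  [     0      0      0    -13  -29/3 ]
Row echelon form:
[ 2  -1    1   -5     -4 ]
[ 0  -1   -3   -4     -2 ]
[ 0   0  -12  -24    -16 ]
[ 0   0    0  -13  -29/3 ]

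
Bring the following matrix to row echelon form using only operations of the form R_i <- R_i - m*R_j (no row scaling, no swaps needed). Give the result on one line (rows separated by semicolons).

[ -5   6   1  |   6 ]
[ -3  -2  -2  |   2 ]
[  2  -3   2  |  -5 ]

Forward elimination:
R2 <- R2 - (3/5)*R1:  [     0  -28/5  -13/5   -8/5 ]
R3 <- R3 - (-2/5)*R1:  [     0   -3/5   12/5  -13/5 ]
R3 <- R3 - (3/28)*R2:  [     0      0  75/28  -17/7 ]
Row echelon form:
[ -5      6      1  |      6 ]
[  0  -28/5  -13/5  |   -8/5 ]
[  0      0  75/28  |  -17/7 ]

REF = [-5 6 1 6; 0 -28/5 -13/5 -8/5; 0 0 75/28 -17/7]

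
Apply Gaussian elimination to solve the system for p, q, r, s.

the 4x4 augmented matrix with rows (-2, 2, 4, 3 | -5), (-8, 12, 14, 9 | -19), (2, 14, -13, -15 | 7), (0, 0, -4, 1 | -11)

(1, -1, 2, -3)

Forward elimination on [A|b]:
R2 <- R2 - (4)*R1:  [  0   4  -2  -3   1 ]
R3 <- R3 - (-1)*R1:  [   0   16   -9  -12    2 ]
R3 <- R3 - (4)*R2:  [  0   0  -1   0  -2 ]
R4 <- R4 - (4)*R3:  [  0   0   0   1  -3 ]
Row echelon form:
[ -2  2   4   3  |  -5 ]
[  0  4  -2  -3  |   1 ]
[  0  0  -1   0  |  -2 ]
[  0  0   0   1  |  -3 ]
Back-substitution:
s = (-3) / 1 = -3
r = (-2) / -1 = 2
q = (1 - (-2)*(2) - (-3)*(-3)) / 4 = -1
p = (-5 - (2)*(-1) - (4)*(2) - (3)*(-3)) / -2 = 1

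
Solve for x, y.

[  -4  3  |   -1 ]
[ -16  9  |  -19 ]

Forward elimination on [A|b]:
R2 <- R2 - (4)*R1:  [   0   -3  -15 ]
Row echelon form:
[ -4   3  |   -1 ]
[  0  -3  |  -15 ]
Back-substitution:
y = (-15) / -3 = 5
x = (-1 - (3)*(5)) / -4 = 4

(4, 5)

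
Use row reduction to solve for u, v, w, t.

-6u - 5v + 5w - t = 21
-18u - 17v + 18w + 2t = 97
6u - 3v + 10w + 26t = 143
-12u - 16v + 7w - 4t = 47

(-1, -3, 1, 5)

Forward elimination on [A|b]:
R2 <- R2 - (3)*R1:  [  0  -2   3   5  34 ]
R3 <- R3 - (-1)*R1:  [   0   -8   15   25  164 ]
R4 <- R4 - (2)*R1:  [  0  -6  -3  -2   5 ]
R3 <- R3 - (4)*R2:  [  0   0   3   5  28 ]
R4 <- R4 - (3)*R2:  [   0    0  -12  -17  -97 ]
R4 <- R4 - (-4)*R3:  [  0   0   0   3  15 ]
Row echelon form:
[ -6  -5  5  -1  |  21 ]
[  0  -2  3   5  |  34 ]
[  0   0  3   5  |  28 ]
[  0   0  0   3  |  15 ]
Back-substitution:
t = (15) / 3 = 5
w = (28 - (5)*(5)) / 3 = 1
v = (34 - (3)*(1) - (5)*(5)) / -2 = -3
u = (21 - (-5)*(-3) - (5)*(1) - (-1)*(5)) / -6 = -1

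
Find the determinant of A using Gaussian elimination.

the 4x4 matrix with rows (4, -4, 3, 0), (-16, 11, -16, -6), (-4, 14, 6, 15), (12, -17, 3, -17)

det(A) = 100

Forward elimination:
R2 <- R2 - (-4)*R1:  [  0  -5  -4  -6 ]
R3 <- R3 - (-1)*R1:  [  0  10   9  15 ]
R4 <- R4 - (3)*R1:  [   0   -5   -6  -17 ]
R3 <- R3 - (-2)*R2:  [ 0  0  1  3 ]
R4 <- R4 - (1)*R2:  [   0    0   -2  -11 ]
R4 <- R4 - (-2)*R3:  [  0   0   0  -5 ]
Upper-triangular form:
[ 4  -4   3   0 ]
[ 0  -5  -4  -6 ]
[ 0   0   1   3 ]
[ 0   0   0  -5 ]
det(A) = (-1)^0 * (4) * (-5) * (1) * (-5) = 100  (0 row swaps -> sign +1)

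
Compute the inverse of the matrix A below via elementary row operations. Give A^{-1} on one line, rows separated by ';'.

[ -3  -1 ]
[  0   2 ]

Gauss-Jordan on [A | I]:
R1 <- (1/-3)*R1:  [    1   1/3  |  -1/3     0 ]
R2 <- (1/2)*R2:  [   0    1  |    0  1/2 ]
R1 <- R1 - (1/3)*R2:  [    1     0  |  -1/3  -1/6 ]
Right block of [I | A^{-1}] is the inverse:
[ -1/3  -1/6 ]
[    0   1/2 ]

inverse = [-1/3 -1/6; 0 1/2]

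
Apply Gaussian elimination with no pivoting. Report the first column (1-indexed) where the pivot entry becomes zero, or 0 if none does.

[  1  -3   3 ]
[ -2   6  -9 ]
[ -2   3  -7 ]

first zero-pivot column = 2

Naive forward elimination:
R2 <- R2 - (-2)*R1:  [  0   0  -3 ]
R3 <- R3 - (-2)*R1:  [  0  -3  -1 ]
Matrix at this point:
[ 1  -3   3 ]
[ 0   0  -3 ]
[ 0  -3  -1 ]
Pivot entry (2,2) is zero but row 3 has -3 in column 2 -> naive elimination stops; a row interchange (e.g. R2 <-> R3) would be required here.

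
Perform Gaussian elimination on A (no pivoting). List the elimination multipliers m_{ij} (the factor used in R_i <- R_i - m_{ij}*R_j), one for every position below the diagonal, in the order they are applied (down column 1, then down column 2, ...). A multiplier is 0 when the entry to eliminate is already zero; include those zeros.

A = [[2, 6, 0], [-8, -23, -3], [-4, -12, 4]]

multipliers: -4, -2, 0

Forward elimination:
R2 <- R2 - (-4)*R1:  [  0   1  -3 ]
R3 <- R3 - (-2)*R1:  [ 0  0  4 ]
R3: entry in column 2 is already 0 -> m_{32} = 0 (no row operation needed)
Multipliers (in order of application): m_{21} = -4, m_{31} = -2, m_{32} = 0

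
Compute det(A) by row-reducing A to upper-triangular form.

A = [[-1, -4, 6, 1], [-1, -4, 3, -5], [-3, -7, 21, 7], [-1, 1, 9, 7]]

det(A) = -30

Forward elimination:
R2 <- R2 - (1)*R1:  [  0   0  -3  -6 ]
R3 <- R3 - (3)*R1:  [ 0  5  3  4 ]
R4 <- R4 - (1)*R1:  [ 0  5  3  6 ]
R2 <-> R3   (pivot in column 2 was zero)
[ -1  -4   6   1 ]
[  0   5   3   4 ]
[  0   0  -3  -6 ]
[  0   5   3   6 ]
R4 <- R4 - (1)*R2:  [ 0  0  0  2 ]
Upper-triangular form:
[ -1  -4   6   1 ]
[  0   5   3   4 ]
[  0   0  -3  -6 ]
[  0   0   0   2 ]
det(A) = (-1)^1 * (-1) * (5) * (-3) * (2) = -30  (1 row swap -> sign -1)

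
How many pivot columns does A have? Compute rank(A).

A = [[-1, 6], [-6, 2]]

rank(A) = 2

Row reduction:
R2 <- R2 - (6)*R1:  [   0  -34 ]
Row echelon form:
[ -1    6 ]
[  0  -34 ]
Nonzero rows / pivot columns: 2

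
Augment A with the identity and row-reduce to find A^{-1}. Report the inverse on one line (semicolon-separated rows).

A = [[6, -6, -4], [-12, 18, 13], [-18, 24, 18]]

Gauss-Jordan on [A | I]:
R1 <- (1/6)*R1:  [    1    -1  -2/3  |   1/6     0     0 ]
R2 <- R2 - (-12)*R1:  [ 0  6  5  |  2  1  0 ]
R3 <- R3 - (-18)*R1:  [ 0  6  6  |  3  0  1 ]
R2 <- (1/6)*R2:  [   0    1  5/6  |  1/3  1/6    0 ]
R1 <- R1 - (-1)*R2:  [   1    0  1/6  |  1/2  1/6    0 ]
R3 <- R3 - (6)*R2:  [  0   0   1  |   1  -1   1 ]
R1 <- R1 - (1/6)*R3:  [    1     0     0  |   1/3   1/3  -1/6 ]
R2 <- R2 - (5/6)*R3:  [    0     1     0  |  -1/2     1  -5/6 ]
Right block of [I | A^{-1}] is the inverse:
[  1/3  1/3  -1/6 ]
[ -1/2    1  -5/6 ]
[    1   -1     1 ]

inverse = [1/3 1/3 -1/6; -1/2 1 -5/6; 1 -1 1]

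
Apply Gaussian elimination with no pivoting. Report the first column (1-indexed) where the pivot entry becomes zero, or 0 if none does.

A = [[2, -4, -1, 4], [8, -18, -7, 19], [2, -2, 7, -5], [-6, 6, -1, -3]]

first zero-pivot column = 0

Naive forward elimination:
R2 <- R2 - (4)*R1:  [  0  -2  -3   3 ]
R3 <- R3 - (1)*R1:  [  0   2   8  -9 ]
R4 <- R4 - (-3)*R1:  [  0  -6  -4   9 ]
R3 <- R3 - (-1)*R2:  [  0   0   5  -6 ]
R4 <- R4 - (3)*R2:  [ 0  0  5  0 ]
R4 <- R4 - (1)*R3:  [ 0  0  0  6 ]
All pivots nonzero; naive elimination completes without hitting a zero pivot.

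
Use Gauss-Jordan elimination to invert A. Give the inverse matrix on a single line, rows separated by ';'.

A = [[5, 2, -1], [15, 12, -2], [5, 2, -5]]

inverse = [7/15 -1/15 -1/15; -13/24 1/6 1/24; 1/4 0 -1/4]

Gauss-Jordan on [A | I]:
R1 <- (1/5)*R1:  [    1   2/5  -1/5  |   1/5     0     0 ]
R2 <- R2 - (15)*R1:  [  0   6   1  |  -3   1   0 ]
R3 <- R3 - (5)*R1:  [  0   0  -4  |  -1   0   1 ]
R2 <- (1/6)*R2:  [    0     1   1/6  |  -1/2   1/6     0 ]
R1 <- R1 - (2/5)*R2:  [     1      0  -4/15  |    2/5  -1/15      0 ]
R3 <- (1/-4)*R3:  [    0     0     1  |   1/4     0  -1/4 ]
R1 <- R1 - (-4/15)*R3:  [     1      0      0  |   7/15  -1/15  -1/15 ]
R2 <- R2 - (1/6)*R3:  [      0       1       0  |  -13/24     1/6    1/24 ]
Right block of [I | A^{-1}] is the inverse:
[   7/15  -1/15  -1/15 ]
[ -13/24    1/6   1/24 ]
[    1/4      0   -1/4 ]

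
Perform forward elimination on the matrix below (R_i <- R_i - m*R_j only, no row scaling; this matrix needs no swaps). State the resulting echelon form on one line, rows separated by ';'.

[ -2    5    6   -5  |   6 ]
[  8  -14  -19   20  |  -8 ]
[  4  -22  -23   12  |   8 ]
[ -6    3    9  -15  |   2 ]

Forward elimination:
R2 <- R2 - (-4)*R1:  [  0   6   5   0  16 ]
R3 <- R3 - (-2)*R1:  [   0  -12  -11    2   20 ]
R4 <- R4 - (3)*R1:  [   0  -12   -9    0  -16 ]
R3 <- R3 - (-2)*R2:  [  0   0  -1   2  52 ]
R4 <- R4 - (-2)*R2:  [  0   0   1   0  16 ]
R4 <- R4 - (-1)*R3:  [  0   0   0   2  68 ]
Row echelon form:
[ -2  5   6  -5  |   6 ]
[  0  6   5   0  |  16 ]
[  0  0  -1   2  |  52 ]
[  0  0   0   2  |  68 ]

REF = [-2 5 6 -5 6; 0 6 5 0 16; 0 0 -1 2 52; 0 0 0 2 68]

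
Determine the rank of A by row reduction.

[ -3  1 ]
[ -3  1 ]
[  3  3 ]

rank(A) = 2

Row reduction:
R2 <- R2 - (1)*R1:  [ 0  0 ]
R3 <- R3 - (-1)*R1:  [ 0  4 ]
R2 <-> R3   (pivot in column 2 was zero)
[ -3  1 ]
[  0  4 ]
[  0  0 ]
Row echelon form:
[ -3  1 ]
[  0  4 ]
[  0  0 ]
Nonzero rows / pivot columns: 2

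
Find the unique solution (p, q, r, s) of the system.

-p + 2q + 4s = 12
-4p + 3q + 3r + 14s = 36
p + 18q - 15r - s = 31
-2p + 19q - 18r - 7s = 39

Forward elimination on [A|b]:
R2 <- R2 - (4)*R1:  [   0   -5    3   -2  -12 ]
R3 <- R3 - (-1)*R1:  [   0   20  -15    3   43 ]
R4 <- R4 - (2)*R1:  [   0   15  -18  -15   15 ]
R3 <- R3 - (-4)*R2:  [  0   0  -3  -5  -5 ]
R4 <- R4 - (-3)*R2:  [   0    0   -9  -21  -21 ]
R4 <- R4 - (3)*R3:  [  0   0   0  -6  -6 ]
Row echelon form:
[ -1   2   0   4  |   12 ]
[  0  -5   3  -2  |  -12 ]
[  0   0  -3  -5  |   -5 ]
[  0   0   0  -6  |   -6 ]
Back-substitution:
s = (-6) / -6 = 1
r = (-5 - (-5)*(1)) / -3 = 0
q = (-12 - (3)*(0) - (-2)*(1)) / -5 = 2
p = (12 - (2)*(2) - (4)*(1)) / -1 = -4

(-4, 2, 0, 1)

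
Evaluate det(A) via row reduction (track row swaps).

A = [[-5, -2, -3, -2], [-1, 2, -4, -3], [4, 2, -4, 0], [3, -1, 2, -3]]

det(A) = -420

Forward elimination:
R2 <- R2 - (1/5)*R1:  [     0   12/5  -17/5  -13/5 ]
R3 <- R3 - (-4/5)*R1:  [     0    2/5  -32/5   -8/5 ]
R4 <- R4 - (-3/5)*R1:  [     0  -11/5    1/5  -21/5 ]
R3 <- R3 - (1/6)*R2:  [     0      0  -35/6   -7/6 ]
R4 <- R4 - (-11/12)*R2:  [      0       0  -35/12  -79/12 ]
R4 <- R4 - (1/2)*R3:  [  0   0   0  -6 ]
Upper-triangular form:
[ -5    -2     -3     -2 ]
[  0  12/5  -17/5  -13/5 ]
[  0     0  -35/6   -7/6 ]
[  0     0      0     -6 ]
det(A) = (-1)^0 * (-5) * (12/5) * (-35/6) * (-6) = -420  (0 row swaps -> sign +1)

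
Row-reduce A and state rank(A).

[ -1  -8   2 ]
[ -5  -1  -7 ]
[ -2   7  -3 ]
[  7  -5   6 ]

Row reduction:
R2 <- R2 - (5)*R1:  [   0   39  -17 ]
R3 <- R3 - (2)*R1:  [  0  23  -7 ]
R4 <- R4 - (-7)*R1:  [   0  -61   20 ]
R3 <- R3 - (23/39)*R2:  [      0       0  118/39 ]
R4 <- R4 - (-61/39)*R2:  [       0        0  -257/39 ]
R4 <- R4 - (-257/118)*R3:  [ 0  0  0 ]
Row echelon form:
[ -1  -8       2 ]
[  0  39     -17 ]
[  0   0  118/39 ]
[  0   0       0 ]
Nonzero rows / pivot columns: 3

rank(A) = 3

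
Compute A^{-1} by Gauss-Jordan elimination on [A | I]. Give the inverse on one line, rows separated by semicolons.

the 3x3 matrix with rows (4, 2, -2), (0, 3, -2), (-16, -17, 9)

Gauss-Jordan on [A | I]:
R1 <- (1/4)*R1:  [    1   1/2  -1/2  |   1/4     0     0 ]
R3 <- R3 - (-16)*R1:  [  0  -9   1  |   4   0   1 ]
R2 <- (1/3)*R2:  [    0     1  -2/3  |     0   1/3     0 ]
R1 <- R1 - (1/2)*R2:  [    1     0  -1/6  |   1/4  -1/6     0 ]
R3 <- R3 - (-9)*R2:  [  0   0  -5  |   4   3   1 ]
R3 <- (1/-5)*R3:  [    0     0     1  |  -4/5  -3/5  -1/5 ]
R1 <- R1 - (-1/6)*R3:  [     1      0      0  |   7/60  -4/15  -1/30 ]
R2 <- R2 - (-2/3)*R3:  [     0      1      0  |  -8/15  -1/15  -2/15 ]
Right block of [I | A^{-1}] is the inverse:
[  7/60  -4/15  -1/30 ]
[ -8/15  -1/15  -2/15 ]
[  -4/5   -3/5   -1/5 ]

inverse = [7/60 -4/15 -1/30; -8/15 -1/15 -2/15; -4/5 -3/5 -1/5]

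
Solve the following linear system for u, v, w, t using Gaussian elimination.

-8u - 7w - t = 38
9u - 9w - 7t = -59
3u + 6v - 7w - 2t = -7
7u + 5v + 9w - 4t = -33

Forward elimination on [A|b]:
R2 <- R2 - (-9/8)*R1:  [      0       0  -135/8   -65/8   -65/4 ]
R3 <- R3 - (-3/8)*R1:  [     0      6  -77/8  -19/8   29/4 ]
R4 <- R4 - (-7/8)*R1:  [     0      5   23/8  -39/8    1/4 ]
R2 <-> R3   (pivot in column 2 was zero)
[ -8  0      -7     -1     38 ]
[  0  6   -77/8  -19/8   29/4 ]
[  0  0  -135/8  -65/8  -65/4 ]
[  0  5    23/8  -39/8    1/4 ]
R4 <- R4 - (5/6)*R2:  [       0        0   523/48  -139/48  -139/24 ]
R4 <- R4 - (-523/810)*R3:  [         0          0          0  -1319/162   -1319/81 ]
Row echelon form:
[ -8  0      -7         -1  |        38 ]
[  0  6   -77/8      -19/8  |      29/4 ]
[  0  0  -135/8      -65/8  |     -65/4 ]
[  0  0       0  -1319/162  |  -1319/81 ]
Back-substitution:
t = (-1319/81) / (-1319/162) = 2
w = (-65/4 - (-65/8)*(2)) / (-135/8) = 0
v = (29/4 - (-77/8)*(0) - (-19/8)*(2)) / 6 = 2
u = (38 - (-7)*(0) - (-1)*(2)) / -8 = -5

(-5, 2, 0, 2)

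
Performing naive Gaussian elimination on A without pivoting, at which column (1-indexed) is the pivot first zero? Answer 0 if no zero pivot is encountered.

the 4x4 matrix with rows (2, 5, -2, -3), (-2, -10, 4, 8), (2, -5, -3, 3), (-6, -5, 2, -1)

Naive forward elimination:
R2 <- R2 - (-1)*R1:  [  0  -5   2   5 ]
R3 <- R3 - (1)*R1:  [   0  -10   -1    6 ]
R4 <- R4 - (-3)*R1:  [   0   10   -4  -10 ]
R3 <- R3 - (2)*R2:  [  0   0  -5  -4 ]
R4 <- R4 - (-2)*R2:  [ 0  0  0  0 ]
Matrix at this point:
[ 2   5  -2  -3 ]
[ 0  -5   2   5 ]
[ 0   0  -5  -4 ]
[ 0   0   0   0 ]
Pivot entry (4,4) in the last row is zero and there are no rows below to swap with -> zero pivot in column 4 (A is singular).

first zero-pivot column = 4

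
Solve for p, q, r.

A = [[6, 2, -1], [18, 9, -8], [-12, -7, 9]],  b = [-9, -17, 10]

Forward elimination on [A|b]:
R2 <- R2 - (3)*R1:  [  0   3  -5  10 ]
R3 <- R3 - (-2)*R1:  [  0  -3   7  -8 ]
R3 <- R3 - (-1)*R2:  [ 0  0  2  2 ]
Row echelon form:
[ 6  2  -1  |  -9 ]
[ 0  3  -5  |  10 ]
[ 0  0   2  |   2 ]
Back-substitution:
r = (2) / 2 = 1
q = (10 - (-5)*(1)) / 3 = 5
p = (-9 - (2)*(5) - (-1)*(1)) / 6 = -3

(-3, 5, 1)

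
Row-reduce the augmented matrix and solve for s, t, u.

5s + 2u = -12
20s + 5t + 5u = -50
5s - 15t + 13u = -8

(-2, -1, -1)

Forward elimination on [A|b]:
R2 <- R2 - (4)*R1:  [  0   5  -3  -2 ]
R3 <- R3 - (1)*R1:  [   0  -15   11    4 ]
R3 <- R3 - (-3)*R2:  [  0   0   2  -2 ]
Row echelon form:
[ 5  0   2  |  -12 ]
[ 0  5  -3  |   -2 ]
[ 0  0   2  |   -2 ]
Back-substitution:
u = (-2) / 2 = -1
t = (-2 - (-3)*(-1)) / 5 = -1
s = (-12 - (2)*(-1)) / 5 = -2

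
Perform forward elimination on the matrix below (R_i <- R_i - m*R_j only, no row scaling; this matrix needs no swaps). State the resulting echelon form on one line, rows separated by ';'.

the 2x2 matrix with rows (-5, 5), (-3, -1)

Forward elimination:
R2 <- R2 - (3/5)*R1:  [  0  -4 ]
Row echelon form:
[ -5   5 ]
[  0  -4 ]

REF = [-5 5; 0 -4]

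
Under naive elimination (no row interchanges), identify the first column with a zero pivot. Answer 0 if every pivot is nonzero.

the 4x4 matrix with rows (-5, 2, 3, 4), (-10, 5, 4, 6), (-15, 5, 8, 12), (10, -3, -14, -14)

Naive forward elimination:
R2 <- R2 - (2)*R1:  [  0   1  -2  -2 ]
R3 <- R3 - (3)*R1:  [  0  -1  -1   0 ]
R4 <- R4 - (-2)*R1:  [  0   1  -8  -6 ]
R3 <- R3 - (-1)*R2:  [  0   0  -3  -2 ]
R4 <- R4 - (1)*R2:  [  0   0  -6  -4 ]
R4 <- R4 - (2)*R3:  [ 0  0  0  0 ]
Matrix at this point:
[ -5  2   3   4 ]
[  0  1  -2  -2 ]
[  0  0  -3  -2 ]
[  0  0   0   0 ]
Pivot entry (4,4) in the last row is zero and there are no rows below to swap with -> zero pivot in column 4 (A is singular).

first zero-pivot column = 4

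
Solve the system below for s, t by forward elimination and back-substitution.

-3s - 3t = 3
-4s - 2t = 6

(-2, 1)

Forward elimination on [A|b]:
R2 <- R2 - (4/3)*R1:  [ 0  2  2 ]
Row echelon form:
[ -3  -3  |  3 ]
[  0   2  |  2 ]
Back-substitution:
t = (2) / 2 = 1
s = (3 - (-3)*(1)) / -3 = -2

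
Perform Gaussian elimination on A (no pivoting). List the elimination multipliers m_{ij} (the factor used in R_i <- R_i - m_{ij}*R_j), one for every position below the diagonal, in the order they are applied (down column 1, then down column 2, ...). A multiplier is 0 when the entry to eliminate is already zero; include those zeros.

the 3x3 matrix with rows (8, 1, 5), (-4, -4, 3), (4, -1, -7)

Forward elimination:
R2 <- R2 - (-1/2)*R1:  [    0  -7/2  11/2 ]
R3 <- R3 - (1/2)*R1:  [     0   -3/2  -19/2 ]
R3 <- R3 - (3/7)*R2:  [     0      0  -83/7 ]
Multipliers (in order of application): m_{21} = -1/2, m_{31} = 1/2, m_{32} = 3/7

multipliers: -1/2, 1/2, 3/7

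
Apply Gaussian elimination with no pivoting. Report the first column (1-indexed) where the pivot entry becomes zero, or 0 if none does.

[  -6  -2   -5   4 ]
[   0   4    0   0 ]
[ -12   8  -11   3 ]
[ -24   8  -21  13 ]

first zero-pivot column = 0

Naive forward elimination:
R3 <- R3 - (2)*R1:  [  0  12  -1  -5 ]
R4 <- R4 - (4)*R1:  [  0  16  -1  -3 ]
R3 <- R3 - (3)*R2:  [  0   0  -1  -5 ]
R4 <- R4 - (4)*R2:  [  0   0  -1  -3 ]
R4 <- R4 - (1)*R3:  [ 0  0  0  2 ]
All pivots nonzero; naive elimination completes without hitting a zero pivot.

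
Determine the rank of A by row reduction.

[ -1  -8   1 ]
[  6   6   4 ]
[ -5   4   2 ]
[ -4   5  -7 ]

Row reduction:
R2 <- R2 - (-6)*R1:  [   0  -42   10 ]
R3 <- R3 - (5)*R1:  [  0  44  -3 ]
R4 <- R4 - (4)*R1:  [   0   37  -11 ]
R3 <- R3 - (-22/21)*R2:  [      0       0  157/21 ]
R4 <- R4 - (-37/42)*R2:  [      0       0  -46/21 ]
R4 <- R4 - (-46/157)*R3:  [ 0  0  0 ]
Row echelon form:
[ -1   -8       1 ]
[  0  -42      10 ]
[  0    0  157/21 ]
[  0    0       0 ]
Nonzero rows / pivot columns: 3

rank(A) = 3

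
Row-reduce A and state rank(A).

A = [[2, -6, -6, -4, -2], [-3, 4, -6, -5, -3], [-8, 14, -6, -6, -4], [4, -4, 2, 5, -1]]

rank(A) = 3

Row reduction:
R2 <- R2 - (-3/2)*R1:  [   0   -5  -15  -11   -6 ]
R3 <- R3 - (-4)*R1:  [   0  -10  -30  -22  -12 ]
R4 <- R4 - (2)*R1:  [  0   8  14  13   3 ]
R3 <- R3 - (2)*R2:  [ 0  0  0  0  0 ]
R4 <- R4 - (-8/5)*R2:  [     0      0    -10  -23/5  -33/5 ]
R3 <-> R4   (pivot in column 3 was zero)
[ 2  -6   -6     -4     -2 ]
[ 0  -5  -15    -11     -6 ]
[ 0   0  -10  -23/5  -33/5 ]
[ 0   0    0      0      0 ]
Row echelon form:
[ 2  -6   -6     -4     -2 ]
[ 0  -5  -15    -11     -6 ]
[ 0   0  -10  -23/5  -33/5 ]
[ 0   0    0      0      0 ]
Nonzero rows / pivot columns: 3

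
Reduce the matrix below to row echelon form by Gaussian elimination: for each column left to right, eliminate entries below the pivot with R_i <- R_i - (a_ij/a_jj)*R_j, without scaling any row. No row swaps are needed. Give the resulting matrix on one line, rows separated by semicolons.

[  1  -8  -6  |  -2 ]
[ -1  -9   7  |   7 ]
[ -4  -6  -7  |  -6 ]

REF = [1 -8 -6 -2; 0 -17 1 5; 0 0 -565/17 -428/17]

Forward elimination:
R2 <- R2 - (-1)*R1:  [   0  -17    1    5 ]
R3 <- R3 - (-4)*R1:  [   0  -38  -31  -14 ]
R3 <- R3 - (38/17)*R2:  [       0        0  -565/17  -428/17 ]
Row echelon form:
[ 1   -8       -6  |       -2 ]
[ 0  -17        1  |        5 ]
[ 0    0  -565/17  |  -428/17 ]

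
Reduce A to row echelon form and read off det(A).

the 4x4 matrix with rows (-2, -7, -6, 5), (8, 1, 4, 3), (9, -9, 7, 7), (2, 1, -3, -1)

Forward elimination:
R2 <- R2 - (-4)*R1:  [   0  -27  -20   23 ]
R3 <- R3 - (-9/2)*R1:  [     0  -81/2    -20   59/2 ]
R4 <- R4 - (-1)*R1:  [  0  -6  -9   4 ]
R3 <- R3 - (3/2)*R2:  [  0   0  10  -5 ]
R4 <- R4 - (2/9)*R2:  [     0      0  -41/9  -10/9 ]
R4 <- R4 - (-41/90)*R3:  [      0       0       0  -61/18 ]
Upper-triangular form:
[ -2   -7   -6       5 ]
[  0  -27  -20      23 ]
[  0    0   10      -5 ]
[  0    0    0  -61/18 ]
det(A) = (-1)^0 * (-2) * (-27) * (10) * (-61/18) = -1830  (0 row swaps -> sign +1)

det(A) = -1830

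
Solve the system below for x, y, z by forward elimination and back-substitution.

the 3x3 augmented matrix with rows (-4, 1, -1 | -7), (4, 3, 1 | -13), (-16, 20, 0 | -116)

(1, -5, -2)

Forward elimination on [A|b]:
R2 <- R2 - (-1)*R1:  [   0    4    0  -20 ]
R3 <- R3 - (4)*R1:  [   0   16    4  -88 ]
R3 <- R3 - (4)*R2:  [  0   0   4  -8 ]
Row echelon form:
[ -4  1  -1  |   -7 ]
[  0  4   0  |  -20 ]
[  0  0   4  |   -8 ]
Back-substitution:
z = (-8) / 4 = -2
y = (-20) / 4 = -5
x = (-7 - (1)*(-5) - (-1)*(-2)) / -4 = 1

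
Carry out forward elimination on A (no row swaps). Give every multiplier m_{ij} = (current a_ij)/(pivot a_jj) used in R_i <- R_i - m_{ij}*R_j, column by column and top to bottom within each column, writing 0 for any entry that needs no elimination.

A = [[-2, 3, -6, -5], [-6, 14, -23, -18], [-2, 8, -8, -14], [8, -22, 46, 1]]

multipliers: 3, 1, -4, 1, -2, 4

Forward elimination:
R2 <- R2 - (3)*R1:  [  0   5  -5  -3 ]
R3 <- R3 - (1)*R1:  [  0   5  -2  -9 ]
R4 <- R4 - (-4)*R1:  [   0  -10   22  -19 ]
R3 <- R3 - (1)*R2:  [  0   0   3  -6 ]
R4 <- R4 - (-2)*R2:  [   0    0   12  -25 ]
R4 <- R4 - (4)*R3:  [  0   0   0  -1 ]
Multipliers (in order of application): m_{21} = 3, m_{31} = 1, m_{41} = -4, m_{32} = 1, m_{42} = -2, m_{43} = 4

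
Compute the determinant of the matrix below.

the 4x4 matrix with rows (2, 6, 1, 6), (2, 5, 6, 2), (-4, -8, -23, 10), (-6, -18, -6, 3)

Forward elimination:
R2 <- R2 - (1)*R1:  [  0  -1   5  -4 ]
R3 <- R3 - (-2)*R1:  [   0    4  -21   22 ]
R4 <- R4 - (-3)*R1:  [  0   0  -3  21 ]
R3 <- R3 - (-4)*R2:  [  0   0  -1   6 ]
R4 <- R4 - (3)*R3:  [ 0  0  0  3 ]
Upper-triangular form:
[ 2   6   1   6 ]
[ 0  -1   5  -4 ]
[ 0   0  -1   6 ]
[ 0   0   0   3 ]
det(A) = (-1)^0 * (2) * (-1) * (-1) * (3) = 6  (0 row swaps -> sign +1)

det(A) = 6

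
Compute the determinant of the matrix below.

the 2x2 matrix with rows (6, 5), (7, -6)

det(A) = -71

Forward elimination:
R2 <- R2 - (7/6)*R1:  [     0  -71/6 ]
Upper-triangular form:
[ 6      5 ]
[ 0  -71/6 ]
det(A) = (-1)^0 * (6) * (-71/6) = -71  (0 row swaps -> sign +1)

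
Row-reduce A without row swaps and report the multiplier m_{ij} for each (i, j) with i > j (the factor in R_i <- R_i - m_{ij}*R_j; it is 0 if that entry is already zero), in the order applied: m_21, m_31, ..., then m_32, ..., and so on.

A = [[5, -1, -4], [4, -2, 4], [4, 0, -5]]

Forward elimination:
R2 <- R2 - (4/5)*R1:  [    0  -6/5  36/5 ]
R3 <- R3 - (4/5)*R1:  [    0   4/5  -9/5 ]
R3 <- R3 - (-2/3)*R2:  [ 0  0  3 ]
Multipliers (in order of application): m_{21} = 4/5, m_{31} = 4/5, m_{32} = -2/3

multipliers: 4/5, 4/5, -2/3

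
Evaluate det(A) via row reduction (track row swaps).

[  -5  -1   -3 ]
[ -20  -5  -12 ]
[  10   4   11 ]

det(A) = 25

Forward elimination:
R2 <- R2 - (4)*R1:  [  0  -1   0 ]
R3 <- R3 - (-2)*R1:  [ 0  2  5 ]
R3 <- R3 - (-2)*R2:  [ 0  0  5 ]
Upper-triangular form:
[ -5  -1  -3 ]
[  0  -1   0 ]
[  0   0   5 ]
det(A) = (-1)^0 * (-5) * (-1) * (5) = 25  (0 row swaps -> sign +1)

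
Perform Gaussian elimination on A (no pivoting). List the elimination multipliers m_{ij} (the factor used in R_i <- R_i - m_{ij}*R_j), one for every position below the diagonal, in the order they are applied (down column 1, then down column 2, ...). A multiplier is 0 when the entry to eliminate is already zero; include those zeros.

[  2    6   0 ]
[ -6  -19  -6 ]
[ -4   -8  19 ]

Forward elimination:
R2 <- R2 - (-3)*R1:  [  0  -1  -6 ]
R3 <- R3 - (-2)*R1:  [  0   4  19 ]
R3 <- R3 - (-4)*R2:  [  0   0  -5 ]
Multipliers (in order of application): m_{21} = -3, m_{31} = -2, m_{32} = -4

multipliers: -3, -2, -4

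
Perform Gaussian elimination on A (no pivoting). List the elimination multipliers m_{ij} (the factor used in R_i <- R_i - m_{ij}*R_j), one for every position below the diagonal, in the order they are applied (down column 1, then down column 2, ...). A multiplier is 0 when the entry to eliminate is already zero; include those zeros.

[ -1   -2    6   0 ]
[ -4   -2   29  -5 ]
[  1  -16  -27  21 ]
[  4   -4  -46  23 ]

Forward elimination:
R2 <- R2 - (4)*R1:  [  0   6   5  -5 ]
R3 <- R3 - (-1)*R1:  [   0  -18  -21   21 ]
R4 <- R4 - (-4)*R1:  [   0  -12  -22   23 ]
R3 <- R3 - (-3)*R2:  [  0   0  -6   6 ]
R4 <- R4 - (-2)*R2:  [   0    0  -12   13 ]
R4 <- R4 - (2)*R3:  [ 0  0  0  1 ]
Multipliers (in order of application): m_{21} = 4, m_{31} = -1, m_{41} = -4, m_{32} = -3, m_{42} = -2, m_{43} = 2

multipliers: 4, -1, -4, -3, -2, 2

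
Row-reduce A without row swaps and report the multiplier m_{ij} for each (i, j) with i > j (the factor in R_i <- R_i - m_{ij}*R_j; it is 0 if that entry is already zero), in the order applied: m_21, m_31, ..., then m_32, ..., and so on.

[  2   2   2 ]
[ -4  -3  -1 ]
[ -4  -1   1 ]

Forward elimination:
R2 <- R2 - (-2)*R1:  [ 0  1  3 ]
R3 <- R3 - (-2)*R1:  [ 0  3  5 ]
R3 <- R3 - (3)*R2:  [  0   0  -4 ]
Multipliers (in order of application): m_{21} = -2, m_{31} = -2, m_{32} = 3

multipliers: -2, -2, 3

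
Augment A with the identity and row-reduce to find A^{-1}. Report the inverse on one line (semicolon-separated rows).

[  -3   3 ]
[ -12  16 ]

inverse = [-4/3 1/4; -1 1/4]

Gauss-Jordan on [A | I]:
R1 <- (1/-3)*R1:  [    1    -1  |  -1/3     0 ]
R2 <- R2 - (-12)*R1:  [  0   4  |  -4   1 ]
R2 <- (1/4)*R2:  [   0    1  |   -1  1/4 ]
R1 <- R1 - (-1)*R2:  [    1     0  |  -4/3   1/4 ]
Right block of [I | A^{-1}] is the inverse:
[ -4/3  1/4 ]
[   -1  1/4 ]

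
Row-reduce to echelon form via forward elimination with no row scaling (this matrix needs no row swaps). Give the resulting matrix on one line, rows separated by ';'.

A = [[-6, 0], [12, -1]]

REF = [-6 0; 0 -1]

Forward elimination:
R2 <- R2 - (-2)*R1:  [  0  -1 ]
Row echelon form:
[ -6   0 ]
[  0  -1 ]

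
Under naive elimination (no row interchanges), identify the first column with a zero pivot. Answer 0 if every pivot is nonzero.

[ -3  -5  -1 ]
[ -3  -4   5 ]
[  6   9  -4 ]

first zero-pivot column = 3

Naive forward elimination:
R2 <- R2 - (1)*R1:  [ 0  1  6 ]
R3 <- R3 - (-2)*R1:  [  0  -1  -6 ]
R3 <- R3 - (-1)*R2:  [ 0  0  0 ]
Matrix at this point:
[ -3  -5  -1 ]
[  0   1   6 ]
[  0   0   0 ]
Pivot entry (3,3) in the last row is zero and there are no rows below to swap with -> zero pivot in column 3 (A is singular).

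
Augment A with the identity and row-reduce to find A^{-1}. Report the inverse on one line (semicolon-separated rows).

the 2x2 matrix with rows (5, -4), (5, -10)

Gauss-Jordan on [A | I]:
R1 <- (1/5)*R1:  [    1  -4/5  |   1/5     0 ]
R2 <- R2 - (5)*R1:  [  0  -6  |  -1   1 ]
R2 <- (1/-6)*R2:  [    0     1  |   1/6  -1/6 ]
R1 <- R1 - (-4/5)*R2:  [     1      0  |    1/3  -2/15 ]
Right block of [I | A^{-1}] is the inverse:
[ 1/3  -2/15 ]
[ 1/6   -1/6 ]

inverse = [1/3 -2/15; 1/6 -1/6]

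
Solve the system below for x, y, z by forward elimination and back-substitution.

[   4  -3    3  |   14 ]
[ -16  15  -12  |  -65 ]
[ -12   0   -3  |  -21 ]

Forward elimination on [A|b]:
R2 <- R2 - (-4)*R1:  [  0   3   0  -9 ]
R3 <- R3 - (-3)*R1:  [  0  -9   6  21 ]
R3 <- R3 - (-3)*R2:  [  0   0   6  -6 ]
Row echelon form:
[ 4  -3  3  |  14 ]
[ 0   3  0  |  -9 ]
[ 0   0  6  |  -6 ]
Back-substitution:
z = (-6) / 6 = -1
y = (-9) / 3 = -3
x = (14 - (-3)*(-3) - (3)*(-1)) / 4 = 2

(2, -3, -1)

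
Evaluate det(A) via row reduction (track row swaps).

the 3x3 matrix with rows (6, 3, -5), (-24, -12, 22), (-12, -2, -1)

det(A) = -48

Forward elimination:
R2 <- R2 - (-4)*R1:  [ 0  0  2 ]
R3 <- R3 - (-2)*R1:  [   0    4  -11 ]
R2 <-> R3   (pivot in column 2 was zero)
[ 6  3   -5 ]
[ 0  4  -11 ]
[ 0  0    2 ]
Upper-triangular form:
[ 6  3   -5 ]
[ 0  4  -11 ]
[ 0  0    2 ]
det(A) = (-1)^1 * (6) * (4) * (2) = -48  (1 row swap -> sign -1)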